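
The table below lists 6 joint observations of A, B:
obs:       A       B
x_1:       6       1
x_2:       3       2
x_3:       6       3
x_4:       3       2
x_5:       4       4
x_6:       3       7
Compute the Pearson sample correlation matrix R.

Step 1 — column means:
  mean(A) = (6 + 3 + 6 + 3 + 4 + 3) / 6 = 25/6 = 4.1667
  mean(B) = (1 + 2 + 3 + 2 + 4 + 7) / 6 = 19/6 = 3.1667

Step 2 — sample variances and covariances s[i,j] = (1/(n-1)) · Σ_k (x_{k,i} - mean_i) · (x_{k,j} - mean_j), with n-1 = 5:
  s[A,A] = ((1.8333)·(1.8333) + (-1.1667)·(-1.1667) + (1.8333)·(1.8333) + (-1.1667)·(-1.1667) + (-0.1667)·(-0.1667) + (-1.1667)·(-1.1667)) / 5 = 10.8333/5 = 2.1667
  s[A,B] = ((1.8333)·(-2.1667) + (-1.1667)·(-1.1667) + (1.8333)·(-0.1667) + (-1.1667)·(-1.1667) + (-0.1667)·(0.8333) + (-1.1667)·(3.8333)) / 5 = -6.1667/5 = -1.2333
  s[B,B] = ((-2.1667)·(-2.1667) + (-1.1667)·(-1.1667) + (-0.1667)·(-0.1667) + (-1.1667)·(-1.1667) + (0.8333)·(0.8333) + (3.8333)·(3.8333)) / 5 = 22.8333/5 = 4.5667
  Sample standard deviations s_i = √(s[i,i]):
  s(A) = √(2.1667) = 1.472
  s(B) = √(4.5667) = 2.137

Step 3 — r_{ij} = s_{ij} / (s_i · s_j):
  r[A,A] = 1 (diagonal).
  r[A,B] = -1.2333 / (1.472 · 2.137) = -1.2333 / 3.1455 = -0.3921
  r[B,B] = 1 (diagonal).

R is symmetric with unit diagonal. Assembling:

R = [[1, -0.3921],
 [-0.3921, 1]]


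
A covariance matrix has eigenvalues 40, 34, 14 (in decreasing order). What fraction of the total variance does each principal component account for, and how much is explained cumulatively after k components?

Step 1 — total variance = trace(Sigma) = Σ λ_i = 40 + 34 + 14 = 88.

Step 2 — fraction explained by component i = λ_i / Σ λ:
  PC1: 40/88 = 0.4545
  PC2: 34/88 = 0.3864
  PC3: 14/88 = 0.1591

Step 3 — cumulative fraction after k components = (λ_1 + ... + λ_k) / Σ λ:
  k = 1: 40/88 = 0.4545
  k = 2: (40 + 34)/88 = 74/88 = 0.8409
  k = 3: (40 + 34 + 14)/88 = 88/88 = 1

Summary (fraction, with percent):

explained: PC1 0.4545 (45.45%), PC2 0.3864 (38.64%), PC3 0.1591 (15.91%);  cumulative: 0.4545, 0.8409, 1


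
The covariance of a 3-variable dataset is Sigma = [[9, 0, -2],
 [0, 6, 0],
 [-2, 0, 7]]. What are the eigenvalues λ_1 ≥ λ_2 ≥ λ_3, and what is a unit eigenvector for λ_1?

Step 1 — characteristic polynomial p(λ) = det(λI - Sigma) = λ³ - tr·λ² + c_1·λ - det, where tr = trace, c_1 = sum of the principal 2×2 minors, det = det(Sigma):
  tr = 9 + 6 + 7 = 22,
  c_1 = (9·6 - (0)²) + (9·7 - (-2)²) + (6·7 - (0)²) = 54 + 59 + 42 = 155,
  det = 9·(6·7 - (0)²) - (0)·((0)·7 - (0)·(-2)) + (-2)·((0)·(0) - 6·(-2)) = 9·(42) - (0)·(0) + (-2)·(12) = 354.
  So p(λ) = λ³ - 22λ² + 155λ - 354.
Step 2 — look for an integer root (rational root theorem: any rational root is an integer divisor of 354). Testing λ = 6:
  p(6) = 216 - 792 + 930 - 354 = 0  ✓
  Dividing out (λ - 6): p(λ) = (λ - 6)(λ² - 16λ + 59).
Step 3 — remaining eigenvalues from the quadratic λ² - 16λ + 59 = 0:
  Δ = 16² - 4·59 = 256 - 236 = 20,  λ = (16 ± √20)/2 = (16 ± 4.4721)/2 ≈ 10.2361 or 5.7639.
  Sorted: λ_1 = 10.2361,  λ_2 = 6,  λ_3 = 5.7639  (check: sum = 22 = tr ✓).

Step 4 — unit eigenvector for λ_1 ≈ 10.2361: v spans the null space of (Sigma - λ_1 I), whose rows are
  r_1 = (-1.2361, 0, -2),  r_2 = (0, -4.2361, 0),  r_3 = (-2, 0, -3.2361).
  v is orthogonal to every row, so take v ∝ r_1 × r_2 = ((0)·(0) - (-2)·(-4.2361), (-2)·(0) - (-1.2361)·(0), (-1.2361)·(-4.2361) - (0)·(0)) ≈ (-8.4721, 0, 5.2361).
  Rescale (multiply by -1 so the first nonzero entry is positive): u = (8.4721, 0, -5.2361).
  ||u|| = √((8.4721)² + (0)² + (-5.2361)²) = √(99.1935) ≈ 9.9596,  v_1 = u/||u|| ≈ (0.8507, 0, -0.5257) (||v_1|| = 1).

λ_1 = 10.2361,  λ_2 = 6,  λ_3 = 5.7639;  v_1 ≈ (0.8507, 0, -0.5257)


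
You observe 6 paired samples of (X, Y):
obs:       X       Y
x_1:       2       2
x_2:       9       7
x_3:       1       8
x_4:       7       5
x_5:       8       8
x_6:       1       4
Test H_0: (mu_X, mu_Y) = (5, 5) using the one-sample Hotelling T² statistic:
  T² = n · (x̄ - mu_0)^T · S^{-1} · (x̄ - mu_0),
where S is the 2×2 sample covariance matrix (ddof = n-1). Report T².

Step 1 — sample mean vector:
  mean(X) = (2 + 9 + 1 + 7 + 8 + 1) / 6 = 28/6 = 4.6667
  mean(Y) = (2 + 7 + 8 + 5 + 8 + 4) / 6 = 34/6 = 5.6667
  x̄ = (4.6667, 5.6667),  deviation x̄ - mu_0 = (4.6667, 5.6667) - (5, 5) = (-0.3333, 0.6667).

Step 2 — sample covariance matrix, S[i,j] = (1/(n-1)) · Σ_k (x_{k,i} - mean_i) · (x_{k,j} - mean_j), divisor n-1 = 5:
  S[X,X] = ((-2.6667)·(-2.6667) + (4.3333)·(4.3333) + (-3.6667)·(-3.6667) + (2.3333)·(2.3333) + (3.3333)·(3.3333) + (-3.6667)·(-3.6667)) / 5 = 69.3333/5 = 13.8667
  S[X,Y] = ((-2.6667)·(-3.6667) + (4.3333)·(1.3333) + (-3.6667)·(2.3333) + (2.3333)·(-0.6667) + (3.3333)·(2.3333) + (-3.6667)·(-1.6667)) / 5 = 19.3333/5 = 3.8667
  S[Y,Y] = ((-3.6667)·(-3.6667) + (1.3333)·(1.3333) + (2.3333)·(2.3333) + (-0.6667)·(-0.6667) + (2.3333)·(2.3333) + (-1.6667)·(-1.6667)) / 5 = 29.3333/5 = 5.8667
  S = [[13.8667, 3.8667],
 [3.8667, 5.8667]].

Step 3 — invert S. det(S) = 13.8667·5.8667 - (3.8667)² = 66.4.
  S^{-1} = (1/det) · [[d, -b], [-b, a]] = [[0.0884, -0.0582],
 [-0.0582, 0.2088]].

Step 4 — quadratic form (x̄ - mu_0)^T · S^{-1} · (x̄ - mu_0):
  S^{-1} · (x̄ - mu_0) = (-0.0683, 0.1586),
  (x̄ - mu_0)^T · [...] = (-0.3333)·(-0.0683) + (0.6667)·(0.1586) = 0.1285.

Step 5 — scale by n: T² = 6 · 0.1285 = 0.7711.

T² ≈ 0.7711


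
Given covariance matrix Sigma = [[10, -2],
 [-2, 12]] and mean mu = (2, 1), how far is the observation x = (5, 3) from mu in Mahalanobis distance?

Step 1 — centre the observation: (x - mu) = (3, 2).

Step 2 — invert Sigma. det(Sigma) = 10·12 - (-2)² = 116.
  Sigma^{-1} = (1/det) · [[d, -b], [-b, a]] = [[0.1034, 0.0172],
 [0.0172, 0.0862]].

Step 3 — form the quadratic (x - mu)^T · Sigma^{-1} · (x - mu):
  Sigma^{-1} · (x - mu) = (0.3448, 0.2241).
  (x - mu)^T · [Sigma^{-1} · (x - mu)] = (3)·(0.3448) + (2)·(0.2241) = 1.4828.

Step 4 — take square root: d = √(1.4828) ≈ 1.2177.

d(x, mu) = √(1.4828) ≈ 1.2177


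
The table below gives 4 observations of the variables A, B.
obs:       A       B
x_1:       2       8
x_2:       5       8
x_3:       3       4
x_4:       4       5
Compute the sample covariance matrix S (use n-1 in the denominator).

Step 1 — column means:
  mean(A) = (2 + 5 + 3 + 4) / 4 = 14/4 = 3.5
  mean(B) = (8 + 8 + 4 + 5) / 4 = 25/4 = 6.25

Step 2 — sample covariance S[i,j] = (1/(n-1)) · Σ_k (x_{k,i} - mean_i) · (x_{k,j} - mean_j), with n-1 = 3.
  S[A,A] = ((-1.5)·(-1.5) + (1.5)·(1.5) + (-0.5)·(-0.5) + (0.5)·(0.5)) / 3 = 5/3 = 1.6667
  S[A,B] = ((-1.5)·(1.75) + (1.5)·(1.75) + (-0.5)·(-2.25) + (0.5)·(-1.25)) / 3 = 0.5/3 = 0.1667
  S[B,B] = ((1.75)·(1.75) + (1.75)·(1.75) + (-2.25)·(-2.25) + (-1.25)·(-1.25)) / 3 = 12.75/3 = 4.25

S is symmetric (S[j,i] = S[i,j]). Assembling:

S = [[1.6667, 0.1667],
 [0.1667, 4.25]]


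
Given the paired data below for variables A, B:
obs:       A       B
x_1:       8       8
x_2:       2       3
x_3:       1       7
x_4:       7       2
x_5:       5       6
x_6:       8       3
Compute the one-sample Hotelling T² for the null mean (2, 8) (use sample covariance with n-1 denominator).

Step 1 — sample mean vector:
  mean(A) = (8 + 2 + 1 + 7 + 5 + 8) / 6 = 31/6 = 5.1667
  mean(B) = (8 + 3 + 7 + 2 + 6 + 3) / 6 = 29/6 = 4.8333
  x̄ = (5.1667, 4.8333),  deviation x̄ - mu_0 = (5.1667, 4.8333) - (2, 8) = (3.1667, -3.1667).

Step 2 — sample covariance matrix, S[i,j] = (1/(n-1)) · Σ_k (x_{k,i} - mean_i) · (x_{k,j} - mean_j), divisor n-1 = 5:
  S[A,A] = ((2.8333)·(2.8333) + (-3.1667)·(-3.1667) + (-4.1667)·(-4.1667) + (1.8333)·(1.8333) + (-0.1667)·(-0.1667) + (2.8333)·(2.8333)) / 5 = 46.8333/5 = 9.3667
  S[A,B] = ((2.8333)·(3.1667) + (-3.1667)·(-1.8333) + (-4.1667)·(2.1667) + (1.8333)·(-2.8333) + (-0.1667)·(1.1667) + (2.8333)·(-1.8333)) / 5 = -4.8333/5 = -0.9667
  S[B,B] = ((3.1667)·(3.1667) + (-1.8333)·(-1.8333) + (2.1667)·(2.1667) + (-2.8333)·(-2.8333) + (1.1667)·(1.1667) + (-1.8333)·(-1.8333)) / 5 = 30.8333/5 = 6.1667
  S = [[9.3667, -0.9667],
 [-0.9667, 6.1667]].

Step 3 — invert S. det(S) = 9.3667·6.1667 - (-0.9667)² = 56.8267.
  S^{-1} = (1/det) · [[d, -b], [-b, a]] = [[0.1085, 0.017],
 [0.017, 0.1648]].

Step 4 — quadratic form (x̄ - mu_0)^T · S^{-1} · (x̄ - mu_0):
  S^{-1} · (x̄ - mu_0) = (0.2898, -0.4681),
  (x̄ - mu_0)^T · [...] = (3.1667)·(0.2898) + (-3.1667)·(-0.4681) = 2.3999.

Step 5 — scale by n: T² = 6 · 2.3999 = 14.3993.

T² ≈ 14.3993


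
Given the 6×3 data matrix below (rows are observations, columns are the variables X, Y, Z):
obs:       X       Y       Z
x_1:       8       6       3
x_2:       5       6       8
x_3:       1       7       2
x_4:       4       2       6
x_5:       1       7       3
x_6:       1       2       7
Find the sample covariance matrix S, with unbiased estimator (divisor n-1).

Step 1 — column means:
  mean(X) = (8 + 5 + 1 + 4 + 1 + 1) / 6 = 20/6 = 3.3333
  mean(Y) = (6 + 6 + 7 + 2 + 7 + 2) / 6 = 30/6 = 5
  mean(Z) = (3 + 8 + 2 + 6 + 3 + 7) / 6 = 29/6 = 4.8333

Step 2 — sample covariance S[i,j] = (1/(n-1)) · Σ_k (x_{k,i} - mean_i) · (x_{k,j} - mean_j), with n-1 = 5.
  S[X,X] = ((4.6667)·(4.6667) + (1.6667)·(1.6667) + (-2.3333)·(-2.3333) + (0.6667)·(0.6667) + (-2.3333)·(-2.3333) + (-2.3333)·(-2.3333)) / 5 = 41.3333/5 = 8.2667
  S[X,Y] = ((4.6667)·(1) + (1.6667)·(1) + (-2.3333)·(2) + (0.6667)·(-3) + (-2.3333)·(2) + (-2.3333)·(-3)) / 5 = 2/5 = 0.4
  S[X,Z] = ((4.6667)·(-1.8333) + (1.6667)·(3.1667) + (-2.3333)·(-2.8333) + (0.6667)·(1.1667) + (-2.3333)·(-1.8333) + (-2.3333)·(2.1667)) / 5 = 3.3333/5 = 0.6667
  S[Y,Y] = ((1)·(1) + (1)·(1) + (2)·(2) + (-3)·(-3) + (2)·(2) + (-3)·(-3)) / 5 = 28/5 = 5.6
  S[Y,Z] = ((1)·(-1.8333) + (1)·(3.1667) + (2)·(-2.8333) + (-3)·(1.1667) + (2)·(-1.8333) + (-3)·(2.1667)) / 5 = -18/5 = -3.6
  S[Z,Z] = ((-1.8333)·(-1.8333) + (3.1667)·(3.1667) + (-2.8333)·(-2.8333) + (1.1667)·(1.1667) + (-1.8333)·(-1.8333) + (2.1667)·(2.1667)) / 5 = 30.8333/5 = 6.1667

S is symmetric (S[j,i] = S[i,j]). Assembling:

S = [[8.2667, 0.4, 0.6667],
 [0.4, 5.6, -3.6],
 [0.6667, -3.6, 6.1667]]


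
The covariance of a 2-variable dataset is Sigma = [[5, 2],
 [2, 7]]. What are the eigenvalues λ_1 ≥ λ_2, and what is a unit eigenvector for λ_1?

Step 1 — characteristic polynomial of 2×2 Sigma:
  det(Sigma - λI) = λ² - trace · λ + det = 0.
  trace = 5 + 7 = 12, det = 5·7 - (2)² = 31.
Step 2 — discriminant:
  Δ = trace² - 4·det = 144 - 124 = 20.
Step 3 — eigenvalues:
  λ = (trace ± √Δ)/2 = (12 ± 4.4721)/2,
  λ_1 = 8.2361,  λ_2 = 3.7639.

Step 4 — unit eigenvector for λ_1: solve (Sigma - λ_1 I)v = 0. First row:
  (5 - 8.2361)·v_x + (2)·v_y = 0, i.e. (-3.2361)·v_x + (2)·v_y = 0,
  so v ∝ (b, λ_1 - a) = (2, 3.2361) = u.
  ||u|| = √((2)² + (3.2361)²) = √(14.4721) ≈ 3.8042,
  v_1 = u/||u|| ≈ (0.5257, 0.8507) (||v_1|| = 1).

λ_1 = 8.2361,  λ_2 = 3.7639;  v_1 ≈ (0.5257, 0.8507)


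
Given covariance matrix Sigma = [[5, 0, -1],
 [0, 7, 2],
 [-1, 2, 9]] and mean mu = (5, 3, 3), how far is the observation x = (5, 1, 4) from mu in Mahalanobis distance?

Step 1 — centre the observation: (x - mu) = (0, -2, 1).

Step 2 — invert Sigma (cofactor / det for 3×3, or solve directly):
  Sigma^{-1} = [[0.2049, -0.0069, 0.0243],
 [-0.0069, 0.1528, -0.0347],
 [0.0243, -0.0347, 0.1215]].

Step 3 — form the quadratic (x - mu)^T · Sigma^{-1} · (x - mu):
  Sigma^{-1} · (x - mu) = (0.0382, -0.3403, 0.191).
  (x - mu)^T · [Sigma^{-1} · (x - mu)] = (0)·(0.0382) + (-2)·(-0.3403) + (1)·(0.191) = 0.8715.

Step 4 — take square root: d = √(0.8715) ≈ 0.9336.

d(x, mu) = √(0.8715) ≈ 0.9336


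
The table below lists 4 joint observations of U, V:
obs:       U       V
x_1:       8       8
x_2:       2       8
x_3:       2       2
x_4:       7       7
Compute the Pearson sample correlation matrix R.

Step 1 — column means:
  mean(U) = (8 + 2 + 2 + 7) / 4 = 19/4 = 4.75
  mean(V) = (8 + 8 + 2 + 7) / 4 = 25/4 = 6.25

Step 2 — sample variances and covariances s[i,j] = (1/(n-1)) · Σ_k (x_{k,i} - mean_i) · (x_{k,j} - mean_j), with n-1 = 3:
  s[U,U] = ((3.25)·(3.25) + (-2.75)·(-2.75) + (-2.75)·(-2.75) + (2.25)·(2.25)) / 3 = 30.75/3 = 10.25
  s[U,V] = ((3.25)·(1.75) + (-2.75)·(1.75) + (-2.75)·(-4.25) + (2.25)·(0.75)) / 3 = 14.25/3 = 4.75
  s[V,V] = ((1.75)·(1.75) + (1.75)·(1.75) + (-4.25)·(-4.25) + (0.75)·(0.75)) / 3 = 24.75/3 = 8.25
  Sample standard deviations s_i = √(s[i,i]):
  s(U) = √(10.25) = 3.2016
  s(V) = √(8.25) = 2.8723

Step 3 — r_{ij} = s_{ij} / (s_i · s_j):
  r[U,U] = 1 (diagonal).
  r[U,V] = 4.75 / (3.2016 · 2.8723) = 4.75 / 9.1958 = 0.5165
  r[V,V] = 1 (diagonal).

R is symmetric with unit diagonal. Assembling:

R = [[1, 0.5165],
 [0.5165, 1]]


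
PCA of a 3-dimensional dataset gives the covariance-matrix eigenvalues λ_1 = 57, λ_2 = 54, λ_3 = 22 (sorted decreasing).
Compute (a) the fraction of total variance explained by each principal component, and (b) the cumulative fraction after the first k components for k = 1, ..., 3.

Step 1 — total variance = trace(Sigma) = Σ λ_i = 57 + 54 + 22 = 133.

Step 2 — fraction explained by component i = λ_i / Σ λ:
  PC1: 57/133 = 0.4286
  PC2: 54/133 = 0.406
  PC3: 22/133 = 0.1654

Step 3 — cumulative fraction after k components = (λ_1 + ... + λ_k) / Σ λ:
  k = 1: 57/133 = 0.4286
  k = 2: (57 + 54)/133 = 111/133 = 0.8346
  k = 3: (57 + 54 + 22)/133 = 133/133 = 1

Summary (fraction, with percent):

explained: PC1 0.4286 (42.86%), PC2 0.406 (40.6%), PC3 0.1654 (16.54%);  cumulative: 0.4286, 0.8346, 1


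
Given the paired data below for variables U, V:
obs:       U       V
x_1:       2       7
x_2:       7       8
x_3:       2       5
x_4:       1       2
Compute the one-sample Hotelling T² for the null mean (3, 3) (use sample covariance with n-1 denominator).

Step 1 — sample mean vector:
  mean(U) = (2 + 7 + 2 + 1) / 4 = 12/4 = 3
  mean(V) = (7 + 8 + 5 + 2) / 4 = 22/4 = 5.5
  x̄ = (3, 5.5),  deviation x̄ - mu_0 = (3, 5.5) - (3, 3) = (0, 2.5).

Step 2 — sample covariance matrix, S[i,j] = (1/(n-1)) · Σ_k (x_{k,i} - mean_i) · (x_{k,j} - mean_j), divisor n-1 = 3:
  S[U,U] = ((-1)·(-1) + (4)·(4) + (-1)·(-1) + (-2)·(-2)) / 3 = 22/3 = 7.3333
  S[U,V] = ((-1)·(1.5) + (4)·(2.5) + (-1)·(-0.5) + (-2)·(-3.5)) / 3 = 16/3 = 5.3333
  S[V,V] = ((1.5)·(1.5) + (2.5)·(2.5) + (-0.5)·(-0.5) + (-3.5)·(-3.5)) / 3 = 21/3 = 7
  S = [[7.3333, 5.3333],
 [5.3333, 7]].

Step 3 — invert S. det(S) = 7.3333·7 - (5.3333)² = 22.8889.
  S^{-1} = (1/det) · [[d, -b], [-b, a]] = [[0.3058, -0.233],
 [-0.233, 0.3204]].

Step 4 — quadratic form (x̄ - mu_0)^T · S^{-1} · (x̄ - mu_0):
  S^{-1} · (x̄ - mu_0) = (-0.5825, 0.801),
  (x̄ - mu_0)^T · [...] = (0)·(-0.5825) + (2.5)·(0.801) = 2.0024.

Step 5 — scale by n: T² = 4 · 2.0024 = 8.0097.

T² ≈ 8.0097


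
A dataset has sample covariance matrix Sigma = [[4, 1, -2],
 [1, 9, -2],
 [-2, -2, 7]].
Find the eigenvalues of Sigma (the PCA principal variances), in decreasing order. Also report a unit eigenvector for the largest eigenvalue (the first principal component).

Step 1 — characteristic polynomial p(λ) = det(λI - Sigma) = λ³ - tr·λ² + c_1·λ - det, where tr = trace, c_1 = sum of the principal 2×2 minors, det = det(Sigma):
  tr = 4 + 9 + 7 = 20,
  c_1 = (4·9 - (1)²) + (4·7 - (-2)²) + (9·7 - (-2)²) = 35 + 24 + 59 = 118,
  det = 4·(9·7 - (-2)²) - (1)·((1)·7 - (-2)·(-2)) + (-2)·((1)·(-2) - 9·(-2)) = 4·(59) - (1)·(3) + (-2)·(16) = 201.
  So p(λ) = λ³ - 20λ² + 118λ - 201.
Step 2 — look for an integer root (rational root theorem: any rational root is an integer divisor of 201). Testing λ = 3:
  p(3) = 27 - 180 + 354 - 201 = 0  ✓
  Dividing out (λ - 3): p(λ) = (λ - 3)(λ² - 17λ + 67).
Step 3 — remaining eigenvalues from the quadratic λ² - 17λ + 67 = 0:
  Δ = 17² - 4·67 = 289 - 268 = 21,  λ = (17 ± √21)/2 = (17 ± 4.5826)/2 ≈ 10.7913 or 6.2087.
  Sorted: λ_1 = 10.7913,  λ_2 = 6.2087,  λ_3 = 3  (check: sum = 20 = tr ✓).

Step 4 — unit eigenvector for λ_1 ≈ 10.7913: v spans the null space of (Sigma - λ_1 I), whose rows are
  r_1 = (-6.7913, 1, -2),  r_2 = (1, -1.7913, -2),  r_3 = (-2, -2, -3.7913).
  v is orthogonal to every row, so take v ∝ r_1 × r_2 = ((1)·(-2) - (-2)·(-1.7913), (-2)·(1) - (-6.7913)·(-2), (-6.7913)·(-1.7913) - (1)·(1)) ≈ (-5.5826, -15.5826, 11.1652).
  Rescale (multiply by -1 so the first nonzero entry is positive): u = (5.5826, 15.5826, -11.1652).
  ||u|| = √((5.5826)² + (15.5826)² + (-11.1652)²) = √(398.6424) ≈ 19.966,  v_1 = u/||u|| ≈ (0.2796, 0.7805, -0.5592) (||v_1|| = 1).

λ_1 = 10.7913,  λ_2 = 6.2087,  λ_3 = 3;  v_1 ≈ (0.2796, 0.7805, -0.5592)


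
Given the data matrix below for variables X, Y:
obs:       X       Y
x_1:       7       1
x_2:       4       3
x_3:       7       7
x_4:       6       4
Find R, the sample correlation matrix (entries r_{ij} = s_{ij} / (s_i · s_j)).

Step 1 — column means:
  mean(X) = (7 + 4 + 7 + 6) / 4 = 24/4 = 6
  mean(Y) = (1 + 3 + 7 + 4) / 4 = 15/4 = 3.75

Step 2 — sample variances and covariances s[i,j] = (1/(n-1)) · Σ_k (x_{k,i} - mean_i) · (x_{k,j} - mean_j), with n-1 = 3:
  s[X,X] = ((1)·(1) + (-2)·(-2) + (1)·(1) + (0)·(0)) / 3 = 6/3 = 2
  s[X,Y] = ((1)·(-2.75) + (-2)·(-0.75) + (1)·(3.25) + (0)·(0.25)) / 3 = 2/3 = 0.6667
  s[Y,Y] = ((-2.75)·(-2.75) + (-0.75)·(-0.75) + (3.25)·(3.25) + (0.25)·(0.25)) / 3 = 18.75/3 = 6.25
  Sample standard deviations s_i = √(s[i,i]):
  s(X) = √(2) = 1.4142
  s(Y) = √(6.25) = 2.5

Step 3 — r_{ij} = s_{ij} / (s_i · s_j):
  r[X,X] = 1 (diagonal).
  r[X,Y] = 0.6667 / (1.4142 · 2.5) = 0.6667 / 3.5355 = 0.1886
  r[Y,Y] = 1 (diagonal).

R is symmetric with unit diagonal. Assembling:

R = [[1, 0.1886],
 [0.1886, 1]]


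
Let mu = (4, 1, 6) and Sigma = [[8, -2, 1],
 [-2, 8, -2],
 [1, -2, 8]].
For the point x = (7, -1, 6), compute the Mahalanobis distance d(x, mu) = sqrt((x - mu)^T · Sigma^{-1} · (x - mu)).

Step 1 — centre the observation: (x - mu) = (3, -2, 0).

Step 2 — invert Sigma (cofactor / det for 3×3, or solve directly):
  Sigma^{-1} = [[0.1339, 0.0312, -0.0089],
 [0.0312, 0.1406, 0.0312],
 [-0.0089, 0.0312, 0.1339]].

Step 3 — form the quadratic (x - mu)^T · Sigma^{-1} · (x - mu):
  Sigma^{-1} · (x - mu) = (0.3393, -0.1875, -0.0893).
  (x - mu)^T · [Sigma^{-1} · (x - mu)] = (3)·(0.3393) + (-2)·(-0.1875) + (0)·(-0.0893) = 1.3929.

Step 4 — take square root: d = √(1.3929) ≈ 1.1802.

d(x, mu) = √(1.3929) ≈ 1.1802


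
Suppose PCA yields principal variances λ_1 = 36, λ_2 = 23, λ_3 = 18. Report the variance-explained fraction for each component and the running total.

Step 1 — total variance = trace(Sigma) = Σ λ_i = 36 + 23 + 18 = 77.

Step 2 — fraction explained by component i = λ_i / Σ λ:
  PC1: 36/77 = 0.4675
  PC2: 23/77 = 0.2987
  PC3: 18/77 = 0.2338

Step 3 — cumulative fraction after k components = (λ_1 + ... + λ_k) / Σ λ:
  k = 1: 36/77 = 0.4675
  k = 2: (36 + 23)/77 = 59/77 = 0.7662
  k = 3: (36 + 23 + 18)/77 = 77/77 = 1

Summary (fraction, with percent):

explained: PC1 0.4675 (46.75%), PC2 0.2987 (29.87%), PC3 0.2338 (23.38%);  cumulative: 0.4675, 0.7662, 1


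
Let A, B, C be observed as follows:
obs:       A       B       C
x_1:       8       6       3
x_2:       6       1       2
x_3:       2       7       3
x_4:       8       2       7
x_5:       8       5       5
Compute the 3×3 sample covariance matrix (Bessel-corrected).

Step 1 — column means:
  mean(A) = (8 + 6 + 2 + 8 + 8) / 5 = 32/5 = 6.4
  mean(B) = (6 + 1 + 7 + 2 + 5) / 5 = 21/5 = 4.2
  mean(C) = (3 + 2 + 3 + 7 + 5) / 5 = 20/5 = 4

Step 2 — sample covariance S[i,j] = (1/(n-1)) · Σ_k (x_{k,i} - mean_i) · (x_{k,j} - mean_j), with n-1 = 4.
  S[A,A] = ((1.6)·(1.6) + (-0.4)·(-0.4) + (-4.4)·(-4.4) + (1.6)·(1.6) + (1.6)·(1.6)) / 4 = 27.2/4 = 6.8
  S[A,B] = ((1.6)·(1.8) + (-0.4)·(-3.2) + (-4.4)·(2.8) + (1.6)·(-2.2) + (1.6)·(0.8)) / 4 = -10.4/4 = -2.6
  S[A,C] = ((1.6)·(-1) + (-0.4)·(-2) + (-4.4)·(-1) + (1.6)·(3) + (1.6)·(1)) / 4 = 10/4 = 2.5
  S[B,B] = ((1.8)·(1.8) + (-3.2)·(-3.2) + (2.8)·(2.8) + (-2.2)·(-2.2) + (0.8)·(0.8)) / 4 = 26.8/4 = 6.7
  S[B,C] = ((1.8)·(-1) + (-3.2)·(-2) + (2.8)·(-1) + (-2.2)·(3) + (0.8)·(1)) / 4 = -4/4 = -1
  S[C,C] = ((-1)·(-1) + (-2)·(-2) + (-1)·(-1) + (3)·(3) + (1)·(1)) / 4 = 16/4 = 4

S is symmetric (S[j,i] = S[i,j]). Assembling:

S = [[6.8, -2.6, 2.5],
 [-2.6, 6.7, -1],
 [2.5, -1, 4]]


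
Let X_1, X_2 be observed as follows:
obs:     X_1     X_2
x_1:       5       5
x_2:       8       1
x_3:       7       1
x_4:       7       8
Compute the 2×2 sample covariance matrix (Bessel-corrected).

Step 1 — column means:
  mean(X_1) = (5 + 8 + 7 + 7) / 4 = 27/4 = 6.75
  mean(X_2) = (5 + 1 + 1 + 8) / 4 = 15/4 = 3.75

Step 2 — sample covariance S[i,j] = (1/(n-1)) · Σ_k (x_{k,i} - mean_i) · (x_{k,j} - mean_j), with n-1 = 3.
  S[X_1,X_1] = ((-1.75)·(-1.75) + (1.25)·(1.25) + (0.25)·(0.25) + (0.25)·(0.25)) / 3 = 4.75/3 = 1.5833
  S[X_1,X_2] = ((-1.75)·(1.25) + (1.25)·(-2.75) + (0.25)·(-2.75) + (0.25)·(4.25)) / 3 = -5.25/3 = -1.75
  S[X_2,X_2] = ((1.25)·(1.25) + (-2.75)·(-2.75) + (-2.75)·(-2.75) + (4.25)·(4.25)) / 3 = 34.75/3 = 11.5833

S is symmetric (S[j,i] = S[i,j]). Assembling:

S = [[1.5833, -1.75],
 [-1.75, 11.5833]]


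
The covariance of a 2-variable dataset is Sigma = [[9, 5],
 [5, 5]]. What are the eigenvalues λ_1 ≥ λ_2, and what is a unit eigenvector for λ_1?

Step 1 — characteristic polynomial of 2×2 Sigma:
  det(Sigma - λI) = λ² - trace · λ + det = 0.
  trace = 9 + 5 = 14, det = 9·5 - (5)² = 20.
Step 2 — discriminant:
  Δ = trace² - 4·det = 196 - 80 = 116.
Step 3 — eigenvalues:
  λ = (trace ± √Δ)/2 = (14 ± 10.7703)/2,
  λ_1 = 12.3852,  λ_2 = 1.6148.

Step 4 — unit eigenvector for λ_1: solve (Sigma - λ_1 I)v = 0. First row:
  (9 - 12.3852)·v_x + (5)·v_y = 0, i.e. (-3.3852)·v_x + (5)·v_y = 0,
  so v ∝ (b, λ_1 - a) = (5, 3.3852) = u.
  ||u|| = √((5)² + (3.3852)²) = √(36.4593) ≈ 6.0382,
  v_1 = u/||u|| ≈ (0.8281, 0.5606) (||v_1|| = 1).

λ_1 = 12.3852,  λ_2 = 1.6148;  v_1 ≈ (0.8281, 0.5606)


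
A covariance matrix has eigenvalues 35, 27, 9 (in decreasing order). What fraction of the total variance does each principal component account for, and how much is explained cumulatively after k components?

Step 1 — total variance = trace(Sigma) = Σ λ_i = 35 + 27 + 9 = 71.

Step 2 — fraction explained by component i = λ_i / Σ λ:
  PC1: 35/71 = 0.493
  PC2: 27/71 = 0.3803
  PC3: 9/71 = 0.1268

Step 3 — cumulative fraction after k components = (λ_1 + ... + λ_k) / Σ λ:
  k = 1: 35/71 = 0.493
  k = 2: (35 + 27)/71 = 62/71 = 0.8732
  k = 3: (35 + 27 + 9)/71 = 71/71 = 1

Summary (fraction, with percent):

explained: PC1 0.493 (49.3%), PC2 0.3803 (38.03%), PC3 0.1268 (12.68%);  cumulative: 0.493, 0.8732, 1


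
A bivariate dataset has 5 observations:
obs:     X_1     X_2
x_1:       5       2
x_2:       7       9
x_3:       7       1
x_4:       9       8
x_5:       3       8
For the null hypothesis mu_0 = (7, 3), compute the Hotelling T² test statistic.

Step 1 — sample mean vector:
  mean(X_1) = (5 + 7 + 7 + 9 + 3) / 5 = 31/5 = 6.2
  mean(X_2) = (2 + 9 + 1 + 8 + 8) / 5 = 28/5 = 5.6
  x̄ = (6.2, 5.6),  deviation x̄ - mu_0 = (6.2, 5.6) - (7, 3) = (-0.8, 2.6).

Step 2 — sample covariance matrix, S[i,j] = (1/(n-1)) · Σ_k (x_{k,i} - mean_i) · (x_{k,j} - mean_j), divisor n-1 = 4:
  S[X_1,X_1] = ((-1.2)·(-1.2) + (0.8)·(0.8) + (0.8)·(0.8) + (2.8)·(2.8) + (-3.2)·(-3.2)) / 4 = 20.8/4 = 5.2
  S[X_1,X_2] = ((-1.2)·(-3.6) + (0.8)·(3.4) + (0.8)·(-4.6) + (2.8)·(2.4) + (-3.2)·(2.4)) / 4 = 2.4/4 = 0.6
  S[X_2,X_2] = ((-3.6)·(-3.6) + (3.4)·(3.4) + (-4.6)·(-4.6) + (2.4)·(2.4) + (2.4)·(2.4)) / 4 = 57.2/4 = 14.3
  S = [[5.2, 0.6],
 [0.6, 14.3]].

Step 3 — invert S. det(S) = 5.2·14.3 - (0.6)² = 74.
  S^{-1} = (1/det) · [[d, -b], [-b, a]] = [[0.1932, -0.0081],
 [-0.0081, 0.0703]].

Step 4 — quadratic form (x̄ - mu_0)^T · S^{-1} · (x̄ - mu_0):
  S^{-1} · (x̄ - mu_0) = (-0.1757, 0.1892),
  (x̄ - mu_0)^T · [...] = (-0.8)·(-0.1757) + (2.6)·(0.1892) = 0.6324.

Step 5 — scale by n: T² = 5 · 0.6324 = 3.1622.

T² ≈ 3.1622


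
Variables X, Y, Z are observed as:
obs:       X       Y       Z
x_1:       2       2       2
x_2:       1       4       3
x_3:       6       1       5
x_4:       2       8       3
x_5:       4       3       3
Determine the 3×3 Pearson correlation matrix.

Step 1 — column means:
  mean(X) = (2 + 1 + 6 + 2 + 4) / 5 = 15/5 = 3
  mean(Y) = (2 + 4 + 1 + 8 + 3) / 5 = 18/5 = 3.6
  mean(Z) = (2 + 3 + 5 + 3 + 3) / 5 = 16/5 = 3.2

Step 2 — sample variances and covariances s[i,j] = (1/(n-1)) · Σ_k (x_{k,i} - mean_i) · (x_{k,j} - mean_j), with n-1 = 4:
  s[X,X] = ((-1)·(-1) + (-2)·(-2) + (3)·(3) + (-1)·(-1) + (1)·(1)) / 4 = 16/4 = 4
  s[X,Y] = ((-1)·(-1.6) + (-2)·(0.4) + (3)·(-2.6) + (-1)·(4.4) + (1)·(-0.6)) / 4 = -12/4 = -3
  s[X,Z] = ((-1)·(-1.2) + (-2)·(-0.2) + (3)·(1.8) + (-1)·(-0.2) + (1)·(-0.2)) / 4 = 7/4 = 1.75
  s[Y,Y] = ((-1.6)·(-1.6) + (0.4)·(0.4) + (-2.6)·(-2.6) + (4.4)·(4.4) + (-0.6)·(-0.6)) / 4 = 29.2/4 = 7.3
  s[Y,Z] = ((-1.6)·(-1.2) + (0.4)·(-0.2) + (-2.6)·(1.8) + (4.4)·(-0.2) + (-0.6)·(-0.2)) / 4 = -3.6/4 = -0.9
  s[Z,Z] = ((-1.2)·(-1.2) + (-0.2)·(-0.2) + (1.8)·(1.8) + (-0.2)·(-0.2) + (-0.2)·(-0.2)) / 4 = 4.8/4 = 1.2
  Sample standard deviations s_i = √(s[i,i]):
  s(X) = √(4) = 2
  s(Y) = √(7.3) = 2.7019
  s(Z) = √(1.2) = 1.0954

Step 3 — r_{ij} = s_{ij} / (s_i · s_j):
  r[X,X] = 1 (diagonal).
  r[X,Y] = -3 / (2 · 2.7019) = -3 / 5.4037 = -0.5552
  r[X,Z] = 1.75 / (2 · 1.0954) = 1.75 / 2.1909 = 0.7988
  r[Y,Y] = 1 (diagonal).
  r[Y,Z] = -0.9 / (2.7019 · 1.0954) = -0.9 / 2.9597 = -0.3041
  r[Z,Z] = 1 (diagonal).

R is symmetric with unit diagonal. Assembling:

R = [[1, -0.5552, 0.7988],
 [-0.5552, 1, -0.3041],
 [0.7988, -0.3041, 1]]


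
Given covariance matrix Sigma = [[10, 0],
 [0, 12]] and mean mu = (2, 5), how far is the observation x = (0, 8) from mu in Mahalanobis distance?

Step 1 — centre the observation: (x - mu) = (-2, 3).

Step 2 — invert Sigma. det(Sigma) = 10·12 - (0)² = 120.
  Sigma^{-1} = (1/det) · [[d, -b], [-b, a]] = [[0.1, 0],
 [0, 0.0833]].

Step 3 — form the quadratic (x - mu)^T · Sigma^{-1} · (x - mu):
  Sigma^{-1} · (x - mu) = (-0.2, 0.25).
  (x - mu)^T · [Sigma^{-1} · (x - mu)] = (-2)·(-0.2) + (3)·(0.25) = 1.15.

Step 4 — take square root: d = √(1.15) ≈ 1.0724.

d(x, mu) = √(1.15) ≈ 1.0724


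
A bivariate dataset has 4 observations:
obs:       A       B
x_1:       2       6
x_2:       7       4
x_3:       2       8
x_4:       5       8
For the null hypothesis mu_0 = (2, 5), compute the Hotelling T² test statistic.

Step 1 — sample mean vector:
  mean(A) = (2 + 7 + 2 + 5) / 4 = 16/4 = 4
  mean(B) = (6 + 4 + 8 + 8) / 4 = 26/4 = 6.5
  x̄ = (4, 6.5),  deviation x̄ - mu_0 = (4, 6.5) - (2, 5) = (2, 1.5).

Step 2 — sample covariance matrix, S[i,j] = (1/(n-1)) · Σ_k (x_{k,i} - mean_i) · (x_{k,j} - mean_j), divisor n-1 = 3:
  S[A,A] = ((-2)·(-2) + (3)·(3) + (-2)·(-2) + (1)·(1)) / 3 = 18/3 = 6
  S[A,B] = ((-2)·(-0.5) + (3)·(-2.5) + (-2)·(1.5) + (1)·(1.5)) / 3 = -8/3 = -2.6667
  S[B,B] = ((-0.5)·(-0.5) + (-2.5)·(-2.5) + (1.5)·(1.5) + (1.5)·(1.5)) / 3 = 11/3 = 3.6667
  S = [[6, -2.6667],
 [-2.6667, 3.6667]].

Step 3 — invert S. det(S) = 6·3.6667 - (-2.6667)² = 14.8889.
  S^{-1} = (1/det) · [[d, -b], [-b, a]] = [[0.2463, 0.1791],
 [0.1791, 0.403]].

Step 4 — quadratic form (x̄ - mu_0)^T · S^{-1} · (x̄ - mu_0):
  S^{-1} · (x̄ - mu_0) = (0.7612, 0.9627),
  (x̄ - mu_0)^T · [...] = (2)·(0.7612) + (1.5)·(0.9627) = 2.9664.

Step 5 — scale by n: T² = 4 · 2.9664 = 11.8657.

T² ≈ 11.8657


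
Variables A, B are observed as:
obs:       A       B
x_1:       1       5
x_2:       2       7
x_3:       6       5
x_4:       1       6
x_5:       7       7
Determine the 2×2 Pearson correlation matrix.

Step 1 — column means:
  mean(A) = (1 + 2 + 6 + 1 + 7) / 5 = 17/5 = 3.4
  mean(B) = (5 + 7 + 5 + 6 + 7) / 5 = 30/5 = 6

Step 2 — sample variances and covariances s[i,j] = (1/(n-1)) · Σ_k (x_{k,i} - mean_i) · (x_{k,j} - mean_j), with n-1 = 4:
  s[A,A] = ((-2.4)·(-2.4) + (-1.4)·(-1.4) + (2.6)·(2.6) + (-2.4)·(-2.4) + (3.6)·(3.6)) / 4 = 33.2/4 = 8.3
  s[A,B] = ((-2.4)·(-1) + (-1.4)·(1) + (2.6)·(-1) + (-2.4)·(0) + (3.6)·(1)) / 4 = 2/4 = 0.5
  s[B,B] = ((-1)·(-1) + (1)·(1) + (-1)·(-1) + (0)·(0) + (1)·(1)) / 4 = 4/4 = 1
  Sample standard deviations s_i = √(s[i,i]):
  s(A) = √(8.3) = 2.881
  s(B) = √(1) = 1

Step 3 — r_{ij} = s_{ij} / (s_i · s_j):
  r[A,A] = 1 (diagonal).
  r[A,B] = 0.5 / (2.881 · 1) = 0.5 / 2.881 = 0.1736
  r[B,B] = 1 (diagonal).

R is symmetric with unit diagonal. Assembling:

R = [[1, 0.1736],
 [0.1736, 1]]


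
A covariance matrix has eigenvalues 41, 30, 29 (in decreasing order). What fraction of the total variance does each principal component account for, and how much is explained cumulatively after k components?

Step 1 — total variance = trace(Sigma) = Σ λ_i = 41 + 30 + 29 = 100.

Step 2 — fraction explained by component i = λ_i / Σ λ:
  PC1: 41/100 = 0.41
  PC2: 30/100 = 0.3
  PC3: 29/100 = 0.29

Step 3 — cumulative fraction after k components = (λ_1 + ... + λ_k) / Σ λ:
  k = 1: 41/100 = 0.41
  k = 2: (41 + 30)/100 = 71/100 = 0.71
  k = 3: (41 + 30 + 29)/100 = 100/100 = 1

Summary (fraction, with percent):

explained: PC1 0.41 (41%), PC2 0.3 (30%), PC3 0.29 (29%);  cumulative: 0.41, 0.71, 1


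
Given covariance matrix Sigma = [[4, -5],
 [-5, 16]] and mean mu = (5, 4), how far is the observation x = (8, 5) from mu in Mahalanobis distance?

Step 1 — centre the observation: (x - mu) = (3, 1).

Step 2 — invert Sigma. det(Sigma) = 4·16 - (-5)² = 39.
  Sigma^{-1} = (1/det) · [[d, -b], [-b, a]] = [[0.4103, 0.1282],
 [0.1282, 0.1026]].

Step 3 — form the quadratic (x - mu)^T · Sigma^{-1} · (x - mu):
  Sigma^{-1} · (x - mu) = (1.359, 0.4872).
  (x - mu)^T · [Sigma^{-1} · (x - mu)] = (3)·(1.359) + (1)·(0.4872) = 4.5641.

Step 4 — take square root: d = √(4.5641) ≈ 2.1364.

d(x, mu) = √(4.5641) ≈ 2.1364


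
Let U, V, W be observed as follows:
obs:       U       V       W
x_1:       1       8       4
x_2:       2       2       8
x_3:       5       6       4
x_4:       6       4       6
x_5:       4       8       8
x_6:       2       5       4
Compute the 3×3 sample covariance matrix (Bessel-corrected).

Step 1 — column means:
  mean(U) = (1 + 2 + 5 + 6 + 4 + 2) / 6 = 20/6 = 3.3333
  mean(V) = (8 + 2 + 6 + 4 + 8 + 5) / 6 = 33/6 = 5.5
  mean(W) = (4 + 8 + 4 + 6 + 8 + 4) / 6 = 34/6 = 5.6667

Step 2 — sample covariance S[i,j] = (1/(n-1)) · Σ_k (x_{k,i} - mean_i) · (x_{k,j} - mean_j), with n-1 = 5.
  S[U,U] = ((-2.3333)·(-2.3333) + (-1.3333)·(-1.3333) + (1.6667)·(1.6667) + (2.6667)·(2.6667) + (0.6667)·(0.6667) + (-1.3333)·(-1.3333)) / 5 = 19.3333/5 = 3.8667
  S[U,V] = ((-2.3333)·(2.5) + (-1.3333)·(-3.5) + (1.6667)·(0.5) + (2.6667)·(-1.5) + (0.6667)·(2.5) + (-1.3333)·(-0.5)) / 5 = -2/5 = -0.4
  S[U,W] = ((-2.3333)·(-1.6667) + (-1.3333)·(2.3333) + (1.6667)·(-1.6667) + (2.6667)·(0.3333) + (0.6667)·(2.3333) + (-1.3333)·(-1.6667)) / 5 = 2.6667/5 = 0.5333
  S[V,V] = ((2.5)·(2.5) + (-3.5)·(-3.5) + (0.5)·(0.5) + (-1.5)·(-1.5) + (2.5)·(2.5) + (-0.5)·(-0.5)) / 5 = 27.5/5 = 5.5
  S[V,W] = ((2.5)·(-1.6667) + (-3.5)·(2.3333) + (0.5)·(-1.6667) + (-1.5)·(0.3333) + (2.5)·(2.3333) + (-0.5)·(-1.6667)) / 5 = -7/5 = -1.4
  S[W,W] = ((-1.6667)·(-1.6667) + (2.3333)·(2.3333) + (-1.6667)·(-1.6667) + (0.3333)·(0.3333) + (2.3333)·(2.3333) + (-1.6667)·(-1.6667)) / 5 = 19.3333/5 = 3.8667

S is symmetric (S[j,i] = S[i,j]). Assembling:

S = [[3.8667, -0.4, 0.5333],
 [-0.4, 5.5, -1.4],
 [0.5333, -1.4, 3.8667]]


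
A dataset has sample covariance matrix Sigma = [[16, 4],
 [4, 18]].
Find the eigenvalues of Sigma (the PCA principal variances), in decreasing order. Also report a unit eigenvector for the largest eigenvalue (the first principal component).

Step 1 — characteristic polynomial of 2×2 Sigma:
  det(Sigma - λI) = λ² - trace · λ + det = 0.
  trace = 16 + 18 = 34, det = 16·18 - (4)² = 272.
Step 2 — discriminant:
  Δ = trace² - 4·det = 1156 - 1088 = 68.
Step 3 — eigenvalues:
  λ = (trace ± √Δ)/2 = (34 ± 8.2462)/2,
  λ_1 = 21.1231,  λ_2 = 12.8769.

Step 4 — unit eigenvector for λ_1: solve (Sigma - λ_1 I)v = 0. First row:
  (16 - 21.1231)·v_x + (4)·v_y = 0, i.e. (-5.1231)·v_x + (4)·v_y = 0,
  so v ∝ (b, λ_1 - a) = (4, 5.1231) = u.
  ||u|| = √((4)² + (5.1231)²) = √(42.2462) ≈ 6.4997,
  v_1 = u/||u|| ≈ (0.6154, 0.7882) (||v_1|| = 1).

λ_1 = 21.1231,  λ_2 = 12.8769;  v_1 ≈ (0.6154, 0.7882)


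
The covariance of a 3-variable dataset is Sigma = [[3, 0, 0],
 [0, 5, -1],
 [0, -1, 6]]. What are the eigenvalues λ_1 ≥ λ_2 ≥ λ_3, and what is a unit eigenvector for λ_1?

Step 1 — characteristic polynomial p(λ) = det(λI - Sigma) = λ³ - tr·λ² + c_1·λ - det, where tr = trace, c_1 = sum of the principal 2×2 minors, det = det(Sigma):
  tr = 3 + 5 + 6 = 14,
  c_1 = (3·5 - (0)²) + (3·6 - (0)²) + (5·6 - (-1)²) = 15 + 18 + 29 = 62,
  det = 3·(5·6 - (-1)²) - (0)·((0)·6 - (-1)·(0)) + (0)·((0)·(-1) - 5·(0)) = 3·(29) - (0)·(0) + (0)·(0) = 87.
  So p(λ) = λ³ - 14λ² + 62λ - 87.
Step 2 — look for an integer root (rational root theorem: any rational root is an integer divisor of 87). Testing λ = 3:
  p(3) = 27 - 126 + 186 - 87 = 0  ✓
  Dividing out (λ - 3): p(λ) = (λ - 3)(λ² - 11λ + 29).
Step 3 — remaining eigenvalues from the quadratic λ² - 11λ + 29 = 0:
  Δ = 11² - 4·29 = 121 - 116 = 5,  λ = (11 ± √5)/2 = (11 ± 2.2361)/2 ≈ 6.618 or 4.382.
  Sorted: λ_1 = 6.618,  λ_2 = 4.382,  λ_3 = 3  (check: sum = 14 = tr ✓).

Step 4 — unit eigenvector for λ_1 ≈ 6.618: v spans the null space of (Sigma - λ_1 I), whose rows are
  r_1 = (-3.618, 0, 0),  r_2 = (0, -1.618, -1),  r_3 = (0, -1, -0.618).
  v is orthogonal to every row, so take v ∝ r_1 × r_2 = ((0)·(-1) - (0)·(-1.618), (0)·(0) - (-3.618)·(-1), (-3.618)·(-1.618) - (0)·(0)) ≈ (0, -3.618, 5.8541).
  Rescale (multiply by -1 so the first nonzero entry is positive): u = (0, 3.618, -5.8541).
  ||u|| = √((0)² + (3.618)² + (-5.8541)²) = √(47.3607) ≈ 6.8819,  v_1 = u/||u|| ≈ (0, 0.5257, -0.8507) (||v_1|| = 1).

λ_1 = 6.618,  λ_2 = 4.382,  λ_3 = 3;  v_1 ≈ (0, 0.5257, -0.8507)


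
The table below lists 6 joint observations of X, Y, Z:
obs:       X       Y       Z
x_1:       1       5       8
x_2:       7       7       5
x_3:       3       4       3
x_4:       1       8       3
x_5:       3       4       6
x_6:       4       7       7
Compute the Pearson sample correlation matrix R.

Step 1 — column means:
  mean(X) = (1 + 7 + 3 + 1 + 3 + 4) / 6 = 19/6 = 3.1667
  mean(Y) = (5 + 7 + 4 + 8 + 4 + 7) / 6 = 35/6 = 5.8333
  mean(Z) = (8 + 5 + 3 + 3 + 6 + 7) / 6 = 32/6 = 5.3333

Step 2 — sample variances and covariances s[i,j] = (1/(n-1)) · Σ_k (x_{k,i} - mean_i) · (x_{k,j} - mean_j), with n-1 = 5:
  s[X,X] = ((-2.1667)·(-2.1667) + (3.8333)·(3.8333) + (-0.1667)·(-0.1667) + (-2.1667)·(-2.1667) + (-0.1667)·(-0.1667) + (0.8333)·(0.8333)) / 5 = 24.8333/5 = 4.9667
  s[X,Y] = ((-2.1667)·(-0.8333) + (3.8333)·(1.1667) + (-0.1667)·(-1.8333) + (-2.1667)·(2.1667) + (-0.1667)·(-1.8333) + (0.8333)·(1.1667)) / 5 = 3.1667/5 = 0.6333
  s[X,Z] = ((-2.1667)·(2.6667) + (3.8333)·(-0.3333) + (-0.1667)·(-2.3333) + (-2.1667)·(-2.3333) + (-0.1667)·(0.6667) + (0.8333)·(1.6667)) / 5 = -0.3333/5 = -0.0667
  s[Y,Y] = ((-0.8333)·(-0.8333) + (1.1667)·(1.1667) + (-1.8333)·(-1.8333) + (2.1667)·(2.1667) + (-1.8333)·(-1.8333) + (1.1667)·(1.1667)) / 5 = 14.8333/5 = 2.9667
  s[Y,Z] = ((-0.8333)·(2.6667) + (1.1667)·(-0.3333) + (-1.8333)·(-2.3333) + (2.1667)·(-2.3333) + (-1.8333)·(0.6667) + (1.1667)·(1.6667)) / 5 = -2.6667/5 = -0.5333
  s[Z,Z] = ((2.6667)·(2.6667) + (-0.3333)·(-0.3333) + (-2.3333)·(-2.3333) + (-2.3333)·(-2.3333) + (0.6667)·(0.6667) + (1.6667)·(1.6667)) / 5 = 21.3333/5 = 4.2667
  Sample standard deviations s_i = √(s[i,i]):
  s(X) = √(4.9667) = 2.2286
  s(Y) = √(2.9667) = 1.7224
  s(Z) = √(4.2667) = 2.0656

Step 3 — r_{ij} = s_{ij} / (s_i · s_j):
  r[X,X] = 1 (diagonal).
  r[X,Y] = 0.6333 / (2.2286 · 1.7224) = 0.6333 / 3.8385 = 0.165
  r[X,Z] = -0.0667 / (2.2286 · 2.0656) = -0.0667 / 4.6034 = -0.0145
  r[Y,Y] = 1 (diagonal).
  r[Y,Z] = -0.5333 / (1.7224 · 2.0656) = -0.5333 / 3.5578 = -0.1499
  r[Z,Z] = 1 (diagonal).

R is symmetric with unit diagonal. Assembling:

R = [[1, 0.165, -0.0145],
 [0.165, 1, -0.1499],
 [-0.0145, -0.1499, 1]]


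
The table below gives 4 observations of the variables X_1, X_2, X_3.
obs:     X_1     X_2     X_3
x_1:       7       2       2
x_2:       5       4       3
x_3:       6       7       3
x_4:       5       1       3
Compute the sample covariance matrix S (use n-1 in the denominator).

Step 1 — column means:
  mean(X_1) = (7 + 5 + 6 + 5) / 4 = 23/4 = 5.75
  mean(X_2) = (2 + 4 + 7 + 1) / 4 = 14/4 = 3.5
  mean(X_3) = (2 + 3 + 3 + 3) / 4 = 11/4 = 2.75

Step 2 — sample covariance S[i,j] = (1/(n-1)) · Σ_k (x_{k,i} - mean_i) · (x_{k,j} - mean_j), with n-1 = 3.
  S[X_1,X_1] = ((1.25)·(1.25) + (-0.75)·(-0.75) + (0.25)·(0.25) + (-0.75)·(-0.75)) / 3 = 2.75/3 = 0.9167
  S[X_1,X_2] = ((1.25)·(-1.5) + (-0.75)·(0.5) + (0.25)·(3.5) + (-0.75)·(-2.5)) / 3 = 0.5/3 = 0.1667
  S[X_1,X_3] = ((1.25)·(-0.75) + (-0.75)·(0.25) + (0.25)·(0.25) + (-0.75)·(0.25)) / 3 = -1.25/3 = -0.4167
  S[X_2,X_2] = ((-1.5)·(-1.5) + (0.5)·(0.5) + (3.5)·(3.5) + (-2.5)·(-2.5)) / 3 = 21/3 = 7
  S[X_2,X_3] = ((-1.5)·(-0.75) + (0.5)·(0.25) + (3.5)·(0.25) + (-2.5)·(0.25)) / 3 = 1.5/3 = 0.5
  S[X_3,X_3] = ((-0.75)·(-0.75) + (0.25)·(0.25) + (0.25)·(0.25) + (0.25)·(0.25)) / 3 = 0.75/3 = 0.25

S is symmetric (S[j,i] = S[i,j]). Assembling:

S = [[0.9167, 0.1667, -0.4167],
 [0.1667, 7, 0.5],
 [-0.4167, 0.5, 0.25]]


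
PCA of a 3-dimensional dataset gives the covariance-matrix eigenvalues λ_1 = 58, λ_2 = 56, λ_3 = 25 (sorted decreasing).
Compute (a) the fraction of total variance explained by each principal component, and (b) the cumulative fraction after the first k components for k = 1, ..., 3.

Step 1 — total variance = trace(Sigma) = Σ λ_i = 58 + 56 + 25 = 139.

Step 2 — fraction explained by component i = λ_i / Σ λ:
  PC1: 58/139 = 0.4173
  PC2: 56/139 = 0.4029
  PC3: 25/139 = 0.1799

Step 3 — cumulative fraction after k components = (λ_1 + ... + λ_k) / Σ λ:
  k = 1: 58/139 = 0.4173
  k = 2: (58 + 56)/139 = 114/139 = 0.8201
  k = 3: (58 + 56 + 25)/139 = 139/139 = 1

Summary (fraction, with percent):

explained: PC1 0.4173 (41.73%), PC2 0.4029 (40.29%), PC3 0.1799 (17.99%);  cumulative: 0.4173, 0.8201, 1


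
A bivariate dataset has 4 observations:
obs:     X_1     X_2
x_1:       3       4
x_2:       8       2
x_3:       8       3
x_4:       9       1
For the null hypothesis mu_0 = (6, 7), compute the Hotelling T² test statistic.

Step 1 — sample mean vector:
  mean(X_1) = (3 + 8 + 8 + 9) / 4 = 28/4 = 7
  mean(X_2) = (4 + 2 + 3 + 1) / 4 = 10/4 = 2.5
  x̄ = (7, 2.5),  deviation x̄ - mu_0 = (7, 2.5) - (6, 7) = (1, -4.5).

Step 2 — sample covariance matrix, S[i,j] = (1/(n-1)) · Σ_k (x_{k,i} - mean_i) · (x_{k,j} - mean_j), divisor n-1 = 3:
  S[X_1,X_1] = ((-4)·(-4) + (1)·(1) + (1)·(1) + (2)·(2)) / 3 = 22/3 = 7.3333
  S[X_1,X_2] = ((-4)·(1.5) + (1)·(-0.5) + (1)·(0.5) + (2)·(-1.5)) / 3 = -9/3 = -3
  S[X_2,X_2] = ((1.5)·(1.5) + (-0.5)·(-0.5) + (0.5)·(0.5) + (-1.5)·(-1.5)) / 3 = 5/3 = 1.6667
  S = [[7.3333, -3],
 [-3, 1.6667]].

Step 3 — invert S. det(S) = 7.3333·1.6667 - (-3)² = 3.2222.
  S^{-1} = (1/det) · [[d, -b], [-b, a]] = [[0.5172, 0.931],
 [0.931, 2.2759]].

Step 4 — quadratic form (x̄ - mu_0)^T · S^{-1} · (x̄ - mu_0):
  S^{-1} · (x̄ - mu_0) = (-3.6724, -9.3103),
  (x̄ - mu_0)^T · [...] = (1)·(-3.6724) + (-4.5)·(-9.3103) = 38.2241.

Step 5 — scale by n: T² = 4 · 38.2241 = 152.8966.

T² ≈ 152.8966
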